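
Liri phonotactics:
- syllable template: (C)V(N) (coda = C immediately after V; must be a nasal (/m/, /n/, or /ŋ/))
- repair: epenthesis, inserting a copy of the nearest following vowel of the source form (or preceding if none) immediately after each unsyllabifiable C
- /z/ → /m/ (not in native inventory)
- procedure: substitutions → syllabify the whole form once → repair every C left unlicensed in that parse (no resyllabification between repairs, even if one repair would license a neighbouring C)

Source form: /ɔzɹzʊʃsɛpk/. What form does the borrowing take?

ɔmɹʊmʊʃɛsɛpɛkɛ

Substitution: /z/ → /m/, giving /ɔmɹmʊʃsɛpk/.
Syllabifying with onset maximization leaves /ɹ/, /ʃ/, /p/, /k/ stranded (only a nasal (/m/, /n/, or /ŋ/) is licensed in coda position; onsets are limited to one consonant).
Inserting the epenthetic vowel yields /ɹ/ → /ɹʊ/, /ʃ/ → /ʃɛ/, /p/ → /pɛ/, /k/ → /kɛ/.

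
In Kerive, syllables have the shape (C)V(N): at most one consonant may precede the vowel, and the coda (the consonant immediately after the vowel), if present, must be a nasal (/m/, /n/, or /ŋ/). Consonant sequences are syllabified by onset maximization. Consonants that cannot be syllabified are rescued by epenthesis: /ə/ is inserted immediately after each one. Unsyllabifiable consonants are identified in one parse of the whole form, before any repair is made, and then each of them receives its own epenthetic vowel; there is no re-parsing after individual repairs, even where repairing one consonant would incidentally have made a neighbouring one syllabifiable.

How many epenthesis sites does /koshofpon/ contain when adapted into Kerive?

2

The unsyllabifiable consonants are /s/, /f/; each receives one epenthetic vowel.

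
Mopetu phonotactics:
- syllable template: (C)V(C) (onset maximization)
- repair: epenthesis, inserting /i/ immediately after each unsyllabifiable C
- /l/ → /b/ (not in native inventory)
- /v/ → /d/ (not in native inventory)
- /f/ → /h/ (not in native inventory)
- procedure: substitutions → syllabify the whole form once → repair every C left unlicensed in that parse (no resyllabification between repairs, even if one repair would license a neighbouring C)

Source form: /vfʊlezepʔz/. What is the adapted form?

dihʊbezepʔizi

Substitution: /v/ → /d/, /f/ → /h/, /l/ → /b/, giving /dhʊbezepʔz/.
Syllabifying with onset maximization leaves /d/, /ʔ/, /z/ stranded (at most one coda consonant is licensed; onsets are limited to one consonant).
Epenthesis after each stranded consonant: /d/ → /di/, /ʔ/ → /ʔi/, /z/ → /zi/.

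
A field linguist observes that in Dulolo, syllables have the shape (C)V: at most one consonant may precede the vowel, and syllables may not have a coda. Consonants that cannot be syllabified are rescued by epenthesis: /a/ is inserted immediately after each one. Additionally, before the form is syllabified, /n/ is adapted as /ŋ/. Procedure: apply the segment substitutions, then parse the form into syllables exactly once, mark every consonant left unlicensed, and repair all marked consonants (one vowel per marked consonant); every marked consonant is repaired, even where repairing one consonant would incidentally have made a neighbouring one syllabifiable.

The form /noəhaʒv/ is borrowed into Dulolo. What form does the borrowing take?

Substitution: /n/ → /ŋ/, giving /ŋoəhaʒv/.
Syllabifying with onset maximization leaves /ʒ/, /v/ stranded (no codas are permitted; onsets are limited to one consonant).
Each unlicensed consonant becomes the onset of a new syllable: /ʒ/ → /ʒa/, /v/ → /va/.

ŋoəhaʒava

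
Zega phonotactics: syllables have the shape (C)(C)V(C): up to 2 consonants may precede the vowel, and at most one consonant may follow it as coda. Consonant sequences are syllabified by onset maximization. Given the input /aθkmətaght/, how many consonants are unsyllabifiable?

The consonants /h/, /t/ cannot be parsed into a legal (C)(C)V(C) syllable (at most one coda consonant is licensed; onsets may contain at most 2 consonants).

2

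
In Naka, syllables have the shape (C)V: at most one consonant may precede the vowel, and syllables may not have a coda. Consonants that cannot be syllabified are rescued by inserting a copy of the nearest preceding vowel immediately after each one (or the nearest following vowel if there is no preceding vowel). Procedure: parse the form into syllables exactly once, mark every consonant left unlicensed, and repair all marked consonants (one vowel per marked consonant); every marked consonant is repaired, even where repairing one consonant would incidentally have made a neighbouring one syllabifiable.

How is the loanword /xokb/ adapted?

xokobo

Syllabifying with onset maximization leaves /k/, /b/ stranded (no codas are permitted; onsets are limited to one consonant).
Each unlicensed consonant becomes the onset of a new syllable: /k/ → /ko/, /b/ → /bo/.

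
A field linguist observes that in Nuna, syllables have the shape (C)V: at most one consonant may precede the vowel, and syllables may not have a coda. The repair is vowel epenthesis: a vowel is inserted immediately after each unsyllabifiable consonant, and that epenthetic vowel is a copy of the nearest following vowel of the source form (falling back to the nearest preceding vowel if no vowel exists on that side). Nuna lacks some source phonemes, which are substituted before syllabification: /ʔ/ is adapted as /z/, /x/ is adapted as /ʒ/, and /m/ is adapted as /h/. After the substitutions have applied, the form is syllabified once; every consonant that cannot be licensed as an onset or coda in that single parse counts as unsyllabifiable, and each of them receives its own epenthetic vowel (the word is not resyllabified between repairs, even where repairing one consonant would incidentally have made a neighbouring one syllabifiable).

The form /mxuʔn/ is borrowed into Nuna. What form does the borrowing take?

huʒuzunu

Substitution: /m/ → /h/, /x/ → /ʒ/, /ʔ/ → /z/, giving /hʒuzn/.
Syllabifying with onset maximization leaves /h/, /z/, /n/ stranded (no codas are permitted; onsets are limited to one consonant).
Inserting the epenthetic vowel yields /h/ → /hu/, /z/ → /zu/, /n/ → /nu/.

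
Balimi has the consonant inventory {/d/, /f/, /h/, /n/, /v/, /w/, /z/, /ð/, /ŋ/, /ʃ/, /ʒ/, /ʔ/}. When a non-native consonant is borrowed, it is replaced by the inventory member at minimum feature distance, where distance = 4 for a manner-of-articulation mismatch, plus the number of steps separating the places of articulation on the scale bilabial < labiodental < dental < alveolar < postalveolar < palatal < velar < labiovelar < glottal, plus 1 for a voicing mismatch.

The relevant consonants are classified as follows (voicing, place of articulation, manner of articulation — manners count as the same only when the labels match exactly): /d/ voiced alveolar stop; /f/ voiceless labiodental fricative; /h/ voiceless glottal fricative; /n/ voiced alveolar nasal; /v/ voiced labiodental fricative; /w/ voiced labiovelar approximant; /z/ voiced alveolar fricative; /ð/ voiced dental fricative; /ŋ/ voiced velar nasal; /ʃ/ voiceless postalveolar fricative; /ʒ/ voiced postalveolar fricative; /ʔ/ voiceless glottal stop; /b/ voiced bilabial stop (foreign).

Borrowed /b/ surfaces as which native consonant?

/d/ is closest: same manner (stop), place distance 3 (bilabial→alveolar), same voicing; total 3. Next closest is /v/ at distance 5.

d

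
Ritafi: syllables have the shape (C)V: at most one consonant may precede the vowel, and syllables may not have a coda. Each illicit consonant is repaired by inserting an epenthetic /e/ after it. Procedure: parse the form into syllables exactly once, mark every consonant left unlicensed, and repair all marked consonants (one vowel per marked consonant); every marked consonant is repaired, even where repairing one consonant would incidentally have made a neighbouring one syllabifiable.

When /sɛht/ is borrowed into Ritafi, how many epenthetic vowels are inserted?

The unsyllabifiable consonants are /h/, /t/; each receives one epenthetic vowel.

2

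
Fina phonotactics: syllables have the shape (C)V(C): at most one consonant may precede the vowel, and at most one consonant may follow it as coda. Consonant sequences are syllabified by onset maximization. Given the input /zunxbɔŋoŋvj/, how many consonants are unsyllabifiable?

3

Under (C)V(C), the unsyllabifiable consonants are /x/, /v/, /j/ (at most one coda consonant is licensed; onsets are limited to one consonant).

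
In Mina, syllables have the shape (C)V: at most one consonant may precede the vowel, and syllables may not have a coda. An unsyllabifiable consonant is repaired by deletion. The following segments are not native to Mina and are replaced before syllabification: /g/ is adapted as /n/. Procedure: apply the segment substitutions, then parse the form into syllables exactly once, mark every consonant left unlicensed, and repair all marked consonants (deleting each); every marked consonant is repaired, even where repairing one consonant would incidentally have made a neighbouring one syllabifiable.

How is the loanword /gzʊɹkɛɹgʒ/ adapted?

zʊkɛ

Substitution: /g/ → /n/, giving /nzʊɹkɛɹnʒ/.
Syllabifying with onset maximization leaves /n/, /ɹ/, /ɹ/, /n/, /ʒ/ stranded (no codas are permitted; onsets are limited to one consonant).
Deleting the stranded consonants removes /n/, /ɹ/, /ɹ/, /n/, /ʒ/.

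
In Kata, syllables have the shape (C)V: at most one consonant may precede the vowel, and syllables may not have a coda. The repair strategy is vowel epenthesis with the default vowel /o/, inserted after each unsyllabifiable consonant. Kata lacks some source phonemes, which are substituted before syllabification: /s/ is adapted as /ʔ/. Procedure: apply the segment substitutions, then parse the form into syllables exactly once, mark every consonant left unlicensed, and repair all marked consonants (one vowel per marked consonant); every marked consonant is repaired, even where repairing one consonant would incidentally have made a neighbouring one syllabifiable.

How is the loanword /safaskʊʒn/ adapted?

Substitution: /s/ → /ʔ/, giving /ʔafaʔkʊʒn/.
Syllabifying with onset maximization leaves /ʔ/, /ʒ/, /n/ stranded (no codas are permitted; onsets are limited to one consonant).
Inserting the epenthetic vowel yields /ʔ/ → /ʔo/, /ʒ/ → /ʒo/, /n/ → /no/.

ʔafaʔokʊʒono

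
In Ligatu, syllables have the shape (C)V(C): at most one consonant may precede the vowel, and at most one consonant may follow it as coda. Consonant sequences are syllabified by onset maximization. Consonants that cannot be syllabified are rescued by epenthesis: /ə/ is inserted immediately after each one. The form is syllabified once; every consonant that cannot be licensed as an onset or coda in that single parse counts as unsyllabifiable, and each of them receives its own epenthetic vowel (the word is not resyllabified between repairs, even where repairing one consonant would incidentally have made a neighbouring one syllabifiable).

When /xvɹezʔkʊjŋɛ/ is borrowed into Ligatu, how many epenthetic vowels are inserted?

3

The unsyllabifiable consonants are /x/, /v/, /ʔ/; each receives one epenthetic vowel.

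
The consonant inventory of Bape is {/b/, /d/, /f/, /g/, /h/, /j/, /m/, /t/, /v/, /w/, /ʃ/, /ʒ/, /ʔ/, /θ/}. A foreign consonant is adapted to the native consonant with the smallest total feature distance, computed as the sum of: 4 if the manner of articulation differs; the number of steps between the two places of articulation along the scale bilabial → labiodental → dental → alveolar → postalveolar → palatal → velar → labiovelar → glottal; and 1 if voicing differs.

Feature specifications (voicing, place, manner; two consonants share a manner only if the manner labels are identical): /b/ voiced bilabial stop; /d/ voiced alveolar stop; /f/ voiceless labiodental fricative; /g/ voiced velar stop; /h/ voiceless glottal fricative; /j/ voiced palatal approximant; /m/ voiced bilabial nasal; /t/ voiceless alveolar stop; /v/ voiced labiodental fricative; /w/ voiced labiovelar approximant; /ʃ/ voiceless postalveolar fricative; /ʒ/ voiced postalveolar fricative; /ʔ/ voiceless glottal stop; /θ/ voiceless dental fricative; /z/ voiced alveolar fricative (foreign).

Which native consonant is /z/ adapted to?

ʒ

/ʒ/ is closest: same manner (fricative), place distance 1 (alveolar→postalveolar), same voicing; total 1. Next closest is /v/ at distance 2.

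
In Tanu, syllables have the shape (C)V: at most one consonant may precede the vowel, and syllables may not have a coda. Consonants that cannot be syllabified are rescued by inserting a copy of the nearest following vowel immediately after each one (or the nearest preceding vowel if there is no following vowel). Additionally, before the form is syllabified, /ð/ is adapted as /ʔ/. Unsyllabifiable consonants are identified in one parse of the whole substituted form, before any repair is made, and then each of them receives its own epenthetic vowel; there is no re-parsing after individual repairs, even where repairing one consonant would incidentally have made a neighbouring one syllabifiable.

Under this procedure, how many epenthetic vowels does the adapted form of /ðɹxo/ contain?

After substitution the input is /ʔɹxo/.
The unsyllabifiable consonants are /ʔ/, /ɹ/; each receives one epenthetic vowel.

2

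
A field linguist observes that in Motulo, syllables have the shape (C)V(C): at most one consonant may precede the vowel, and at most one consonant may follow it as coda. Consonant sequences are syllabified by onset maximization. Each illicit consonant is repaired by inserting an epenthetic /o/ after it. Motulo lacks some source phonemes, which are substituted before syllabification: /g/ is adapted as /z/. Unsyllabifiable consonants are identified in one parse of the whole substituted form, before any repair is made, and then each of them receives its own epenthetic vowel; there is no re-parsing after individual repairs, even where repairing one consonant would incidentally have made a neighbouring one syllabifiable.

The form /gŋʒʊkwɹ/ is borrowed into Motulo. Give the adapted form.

Substitution: /g/ → /z/, giving /zŋʒʊkwɹ/.
The consonants /z/, /ŋ/, /w/, /ɹ/ cannot be parsed into a legal (C)V(C) syllable (at most one coda consonant is licensed; onsets are limited to one consonant).
Epenthesis after each stranded consonant: /z/ → /zo/, /ŋ/ → /ŋo/, /w/ → /wo/, /ɹ/ → /ɹo/.

zoŋoʒʊkwoɹo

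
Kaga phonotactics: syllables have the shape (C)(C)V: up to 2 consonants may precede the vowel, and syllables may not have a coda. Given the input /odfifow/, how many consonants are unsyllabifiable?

1

Syllabifying with onset maximization leaves /w/ stranded (no codas are permitted; onsets may contain at most 2 consonants).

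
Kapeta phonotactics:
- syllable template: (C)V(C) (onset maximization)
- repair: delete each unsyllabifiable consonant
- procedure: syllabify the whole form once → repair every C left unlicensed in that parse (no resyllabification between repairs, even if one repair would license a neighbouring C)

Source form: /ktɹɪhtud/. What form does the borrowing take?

Syllabifying with onset maximization leaves /k/, /t/ stranded (at most one coda consonant is licensed; onsets are limited to one consonant).
Each unlicensed consonant is deleted: /k/, /t/.

ɹɪhtud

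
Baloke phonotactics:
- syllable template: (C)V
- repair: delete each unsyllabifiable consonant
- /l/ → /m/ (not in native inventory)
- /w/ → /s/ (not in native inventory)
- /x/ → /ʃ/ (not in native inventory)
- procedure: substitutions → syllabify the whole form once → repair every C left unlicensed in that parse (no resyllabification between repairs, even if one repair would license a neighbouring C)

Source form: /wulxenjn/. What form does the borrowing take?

suʃe

Substitution: /w/ → /s/, /l/ → /m/, /x/ → /ʃ/, giving /sumʃenjn/.
The consonants /m/, /n/, /j/, /n/ cannot be parsed into a legal (C)V syllable (no codas are permitted; onsets are limited to one consonant).
Deletion applies to /m/, /n/, /j/, /n/.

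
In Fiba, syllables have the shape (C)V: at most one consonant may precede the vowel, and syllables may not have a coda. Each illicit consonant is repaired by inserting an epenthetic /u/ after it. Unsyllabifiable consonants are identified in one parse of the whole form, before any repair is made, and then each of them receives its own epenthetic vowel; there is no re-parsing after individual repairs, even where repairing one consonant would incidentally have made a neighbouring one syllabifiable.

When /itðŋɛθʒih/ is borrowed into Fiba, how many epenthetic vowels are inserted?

The unsyllabifiable consonants are /t/, /ð/, /θ/, /h/; each receives one epenthetic vowel.

4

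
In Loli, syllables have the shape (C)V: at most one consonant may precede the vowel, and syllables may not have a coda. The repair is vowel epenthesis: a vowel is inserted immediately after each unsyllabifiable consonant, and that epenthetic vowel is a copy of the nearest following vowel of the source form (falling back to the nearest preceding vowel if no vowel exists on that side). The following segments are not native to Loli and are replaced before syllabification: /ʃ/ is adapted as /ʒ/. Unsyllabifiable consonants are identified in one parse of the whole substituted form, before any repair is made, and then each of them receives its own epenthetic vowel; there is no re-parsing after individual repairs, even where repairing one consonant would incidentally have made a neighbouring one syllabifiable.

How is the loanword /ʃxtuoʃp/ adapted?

Substitution: /ʃ/ → /ʒ/, giving /ʒxtuoʒp/.
Syllabifying with onset maximization leaves /ʒ/, /x/, /ʒ/, /p/ stranded (no codas are permitted; onsets are limited to one consonant).
Epenthesis after each stranded consonant: /ʒ/ → /ʒu/, /x/ → /xu/, /ʒ/ → /ʒo/, /p/ → /po/.

ʒuxutuoʒopo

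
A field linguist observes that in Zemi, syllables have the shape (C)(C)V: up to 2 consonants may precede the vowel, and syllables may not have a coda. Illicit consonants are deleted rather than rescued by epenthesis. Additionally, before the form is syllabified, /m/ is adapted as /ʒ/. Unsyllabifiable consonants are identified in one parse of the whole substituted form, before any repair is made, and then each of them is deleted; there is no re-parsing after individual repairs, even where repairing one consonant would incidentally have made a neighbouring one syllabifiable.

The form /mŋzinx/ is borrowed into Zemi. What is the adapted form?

ŋzi

Substitution: /m/ → /ʒ/, giving /ʒŋzinx/.
The consonants /ʒ/, /n/, /x/ cannot be parsed into a legal (C)(C)V syllable (no codas are permitted; onsets may contain at most 2 consonants).
Deleting the stranded consonants removes /ʒ/, /n/, /x/.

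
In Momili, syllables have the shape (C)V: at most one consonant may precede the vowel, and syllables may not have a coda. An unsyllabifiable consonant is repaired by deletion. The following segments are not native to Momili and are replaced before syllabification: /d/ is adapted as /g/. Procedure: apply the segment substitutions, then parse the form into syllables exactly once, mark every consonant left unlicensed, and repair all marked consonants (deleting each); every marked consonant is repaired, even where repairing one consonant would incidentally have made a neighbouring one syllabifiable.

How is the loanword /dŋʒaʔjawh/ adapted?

ʒaja

Substitution: /d/ → /g/, giving /gŋʒaʔjawh/.
Under (C)V, the unsyllabifiable consonants are /g/, /ŋ/, /ʔ/, /w/, /h/ (no codas are permitted; onsets are limited to one consonant).
Deletion applies to /g/, /ŋ/, /ʔ/, /w/, /h/.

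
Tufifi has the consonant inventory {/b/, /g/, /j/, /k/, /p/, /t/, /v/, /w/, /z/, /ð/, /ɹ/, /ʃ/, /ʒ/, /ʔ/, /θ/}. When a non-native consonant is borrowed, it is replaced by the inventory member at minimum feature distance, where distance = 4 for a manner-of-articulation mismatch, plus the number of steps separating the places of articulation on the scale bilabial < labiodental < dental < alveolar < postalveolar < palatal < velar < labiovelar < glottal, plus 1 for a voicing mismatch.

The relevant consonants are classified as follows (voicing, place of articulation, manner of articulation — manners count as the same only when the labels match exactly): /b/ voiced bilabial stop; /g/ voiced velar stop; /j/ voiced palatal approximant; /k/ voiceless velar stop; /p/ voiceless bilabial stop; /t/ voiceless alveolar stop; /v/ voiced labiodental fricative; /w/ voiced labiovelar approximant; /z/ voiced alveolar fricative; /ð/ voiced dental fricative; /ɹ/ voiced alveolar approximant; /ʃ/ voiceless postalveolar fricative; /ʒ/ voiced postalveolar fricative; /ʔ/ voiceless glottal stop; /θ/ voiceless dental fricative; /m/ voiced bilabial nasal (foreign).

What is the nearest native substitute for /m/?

/b/ is closest: manner differs (nasal→stop, +4), place distance 0 (bilabial→bilabial), same voicing; total 4. Next closest is /p/ at distance 5.

b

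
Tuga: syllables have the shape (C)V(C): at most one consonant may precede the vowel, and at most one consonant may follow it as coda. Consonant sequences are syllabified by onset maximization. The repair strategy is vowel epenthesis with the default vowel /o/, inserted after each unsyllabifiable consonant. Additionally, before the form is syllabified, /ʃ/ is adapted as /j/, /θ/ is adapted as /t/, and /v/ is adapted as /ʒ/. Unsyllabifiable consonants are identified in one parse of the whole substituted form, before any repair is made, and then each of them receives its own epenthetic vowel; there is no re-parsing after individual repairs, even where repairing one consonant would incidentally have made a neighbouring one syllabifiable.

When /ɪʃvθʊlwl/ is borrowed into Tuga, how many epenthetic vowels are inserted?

After substitution the input is /ɪjʒtʊlwl/.
The unsyllabifiable consonants are /ʒ/, /w/, /l/; each receives one epenthetic vowel.

3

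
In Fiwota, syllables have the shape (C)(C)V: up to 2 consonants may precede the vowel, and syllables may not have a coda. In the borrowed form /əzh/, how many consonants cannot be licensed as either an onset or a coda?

Syllabifying with onset maximization leaves /z/, /h/ stranded (no codas are permitted; onsets may contain at most 2 consonants).

2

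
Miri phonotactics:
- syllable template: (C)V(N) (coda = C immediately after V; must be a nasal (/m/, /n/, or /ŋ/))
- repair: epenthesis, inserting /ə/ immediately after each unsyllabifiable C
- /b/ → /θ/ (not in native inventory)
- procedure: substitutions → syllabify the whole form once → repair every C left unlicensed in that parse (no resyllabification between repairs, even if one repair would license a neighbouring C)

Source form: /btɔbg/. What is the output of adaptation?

Substitution: /b/ → /θ/, giving /θtɔθg/.
Under (C)V(N), the unsyllabifiable consonants are /θ/, /θ/, /g/ (only a nasal (/m/, /n/, or /ŋ/) is licensed in coda position; onsets are limited to one consonant).
Inserting the epenthetic vowel yields /θ/ → /θə/, /θ/ → /θə/, /g/ → /gə/.

θətɔθəgə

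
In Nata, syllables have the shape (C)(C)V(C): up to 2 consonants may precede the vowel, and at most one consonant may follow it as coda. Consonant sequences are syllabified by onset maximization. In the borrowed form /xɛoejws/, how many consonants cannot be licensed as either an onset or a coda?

The consonants /w/, /s/ cannot be parsed into a legal (C)(C)V(C) syllable (at most one coda consonant is licensed; onsets may contain at most 2 consonants).

2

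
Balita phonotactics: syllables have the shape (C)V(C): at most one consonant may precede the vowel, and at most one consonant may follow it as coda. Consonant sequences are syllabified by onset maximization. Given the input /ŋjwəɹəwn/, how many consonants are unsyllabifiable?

Syllabifying with onset maximization leaves /ŋ/, /j/, /n/ stranded (at most one coda consonant is licensed; onsets are limited to one consonant).

3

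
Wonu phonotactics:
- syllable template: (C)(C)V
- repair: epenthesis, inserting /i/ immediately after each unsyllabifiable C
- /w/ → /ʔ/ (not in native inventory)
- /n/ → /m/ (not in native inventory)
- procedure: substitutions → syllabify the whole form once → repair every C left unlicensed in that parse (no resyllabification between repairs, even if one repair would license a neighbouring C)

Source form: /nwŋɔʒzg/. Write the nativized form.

miʔŋɔʒizigi

Substitution: /n/ → /m/, /w/ → /ʔ/, giving /mʔŋɔʒzg/.
Syllabifying with onset maximization leaves /m/, /ʒ/, /z/, /g/ stranded (no codas are permitted; onsets may contain at most 2 consonants).
Each unlicensed consonant becomes the onset of a new syllable: /m/ → /mi/, /ʒ/ → /ʒi/, /z/ → /zi/, /g/ → /gi/.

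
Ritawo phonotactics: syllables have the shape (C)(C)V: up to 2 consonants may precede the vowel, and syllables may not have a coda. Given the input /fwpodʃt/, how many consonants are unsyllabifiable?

Syllabifying with onset maximization leaves /f/, /d/, /ʃ/, /t/ stranded (no codas are permitted; onsets may contain at most 2 consonants).

4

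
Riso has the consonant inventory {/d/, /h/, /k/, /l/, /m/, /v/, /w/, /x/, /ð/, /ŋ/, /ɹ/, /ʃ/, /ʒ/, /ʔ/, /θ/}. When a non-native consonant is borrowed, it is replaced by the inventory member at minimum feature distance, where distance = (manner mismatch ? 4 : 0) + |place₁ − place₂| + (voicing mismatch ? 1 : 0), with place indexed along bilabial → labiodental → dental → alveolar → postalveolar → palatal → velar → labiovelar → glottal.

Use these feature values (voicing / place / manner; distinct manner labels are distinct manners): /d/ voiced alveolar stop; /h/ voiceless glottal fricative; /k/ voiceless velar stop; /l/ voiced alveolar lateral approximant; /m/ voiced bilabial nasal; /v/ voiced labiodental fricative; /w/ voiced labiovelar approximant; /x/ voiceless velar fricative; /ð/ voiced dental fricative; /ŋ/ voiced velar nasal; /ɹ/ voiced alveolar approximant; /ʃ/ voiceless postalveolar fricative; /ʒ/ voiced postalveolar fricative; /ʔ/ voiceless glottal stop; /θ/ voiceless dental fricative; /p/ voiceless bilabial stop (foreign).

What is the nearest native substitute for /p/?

/d/ is closest: same manner (stop), place distance 3 (bilabial→alveolar), voicing differs (+1); total 4. Next closest is /m/ at distance 5.

d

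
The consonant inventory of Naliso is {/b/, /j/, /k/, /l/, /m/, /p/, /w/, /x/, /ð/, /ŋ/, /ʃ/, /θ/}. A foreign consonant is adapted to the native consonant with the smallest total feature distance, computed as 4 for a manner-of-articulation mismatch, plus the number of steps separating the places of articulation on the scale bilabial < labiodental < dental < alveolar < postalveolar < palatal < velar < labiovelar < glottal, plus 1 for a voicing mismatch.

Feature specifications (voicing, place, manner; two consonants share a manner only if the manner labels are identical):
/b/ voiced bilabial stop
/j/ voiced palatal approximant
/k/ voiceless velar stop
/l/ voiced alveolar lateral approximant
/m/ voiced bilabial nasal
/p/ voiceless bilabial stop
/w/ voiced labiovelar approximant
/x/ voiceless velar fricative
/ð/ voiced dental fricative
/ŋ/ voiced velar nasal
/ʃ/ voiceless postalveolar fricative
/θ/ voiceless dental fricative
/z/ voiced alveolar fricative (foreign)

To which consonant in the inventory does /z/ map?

ð

/ð/ is closest: same manner (fricative), place distance 1 (alveolar→dental), same voicing; total 1. Next closest is /ʃ/ at distance 2.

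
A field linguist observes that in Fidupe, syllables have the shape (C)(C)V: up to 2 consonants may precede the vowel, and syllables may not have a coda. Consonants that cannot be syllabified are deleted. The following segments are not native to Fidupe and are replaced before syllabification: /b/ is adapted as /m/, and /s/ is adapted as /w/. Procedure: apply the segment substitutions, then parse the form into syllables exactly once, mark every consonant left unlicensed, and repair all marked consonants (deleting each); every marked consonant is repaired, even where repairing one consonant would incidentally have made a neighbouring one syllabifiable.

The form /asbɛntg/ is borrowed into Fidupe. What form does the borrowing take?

Substitution: /s/ → /w/, /b/ → /m/, giving /awmɛntg/.
Under (C)(C)V, the unsyllabifiable consonants are /n/, /t/, /g/ (no codas are permitted; onsets may contain at most 2 consonants).
Deletion applies to /n/, /t/, /g/.

awmɛ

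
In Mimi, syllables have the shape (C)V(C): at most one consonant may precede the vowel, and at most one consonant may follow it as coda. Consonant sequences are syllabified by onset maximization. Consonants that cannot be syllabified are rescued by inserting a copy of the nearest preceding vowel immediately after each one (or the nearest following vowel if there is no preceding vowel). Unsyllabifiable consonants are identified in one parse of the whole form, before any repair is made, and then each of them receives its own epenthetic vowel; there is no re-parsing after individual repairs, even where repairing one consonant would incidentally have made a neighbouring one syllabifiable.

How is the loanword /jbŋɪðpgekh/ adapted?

jɪbɪŋɪðpɪgekhe

The consonants /j/, /b/, /p/, /h/ cannot be parsed into a legal (C)V(C) syllable (at most one coda consonant is licensed; onsets are limited to one consonant).
Epenthesis after each stranded consonant: /j/ → /jɪ/, /b/ → /bɪ/, /p/ → /pɪ/, /h/ → /he/.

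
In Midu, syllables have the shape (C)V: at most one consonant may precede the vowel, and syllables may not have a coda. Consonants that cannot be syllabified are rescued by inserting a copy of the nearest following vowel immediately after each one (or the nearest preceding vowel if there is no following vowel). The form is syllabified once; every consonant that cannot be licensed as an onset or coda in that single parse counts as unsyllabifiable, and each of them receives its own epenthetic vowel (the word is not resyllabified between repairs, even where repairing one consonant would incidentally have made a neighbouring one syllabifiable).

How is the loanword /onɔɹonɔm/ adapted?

Under (C)V, the unsyllabifiable consonants are /m/ (no codas are permitted; onsets are limited to one consonant).
Each unlicensed consonant becomes the onset of a new syllable: /m/ → /mɔ/.

onɔɹonɔmɔ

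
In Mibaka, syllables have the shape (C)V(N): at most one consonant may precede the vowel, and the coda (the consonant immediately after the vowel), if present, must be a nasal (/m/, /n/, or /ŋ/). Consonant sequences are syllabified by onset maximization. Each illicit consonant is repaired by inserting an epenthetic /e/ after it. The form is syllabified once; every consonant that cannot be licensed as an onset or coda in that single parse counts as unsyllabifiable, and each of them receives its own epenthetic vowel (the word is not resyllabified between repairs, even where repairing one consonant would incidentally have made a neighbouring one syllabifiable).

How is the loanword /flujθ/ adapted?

Under (C)V(N), the unsyllabifiable consonants are /f/, /j/, /θ/ (only a nasal (/m/, /n/, or /ŋ/) is licensed in coda position; onsets are limited to one consonant).
Inserting the epenthetic vowel yields /f/ → /fe/, /j/ → /je/, /θ/ → /θe/.

felujeθe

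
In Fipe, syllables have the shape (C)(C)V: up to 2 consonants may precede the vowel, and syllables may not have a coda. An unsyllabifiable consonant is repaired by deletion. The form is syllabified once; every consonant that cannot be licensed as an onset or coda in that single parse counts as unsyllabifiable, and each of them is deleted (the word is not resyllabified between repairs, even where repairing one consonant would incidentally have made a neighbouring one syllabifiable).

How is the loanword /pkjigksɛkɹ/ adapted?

Under (C)(C)V, the unsyllabifiable consonants are /p/, /g/, /k/, /ɹ/ (no codas are permitted; onsets may contain at most 2 consonants).
Deleting the stranded consonants removes /p/, /g/, /k/, /ɹ/.

kjiksɛ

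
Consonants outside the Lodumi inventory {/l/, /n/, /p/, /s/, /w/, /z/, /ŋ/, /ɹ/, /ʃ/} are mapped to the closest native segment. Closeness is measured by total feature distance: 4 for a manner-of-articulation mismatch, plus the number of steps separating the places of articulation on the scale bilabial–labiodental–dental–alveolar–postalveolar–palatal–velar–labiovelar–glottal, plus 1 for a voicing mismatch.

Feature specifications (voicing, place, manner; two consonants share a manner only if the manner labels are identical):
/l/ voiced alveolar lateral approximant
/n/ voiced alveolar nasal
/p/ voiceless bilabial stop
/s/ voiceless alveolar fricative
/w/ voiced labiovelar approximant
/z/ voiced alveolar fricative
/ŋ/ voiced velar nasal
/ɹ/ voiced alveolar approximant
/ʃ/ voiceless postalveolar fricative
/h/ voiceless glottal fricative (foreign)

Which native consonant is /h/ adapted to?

/ʃ/ is closest: same manner (fricative), place distance 4 (glottal→postalveolar), same voicing; total 4. Next closest is /s/ at distance 5.

ʃ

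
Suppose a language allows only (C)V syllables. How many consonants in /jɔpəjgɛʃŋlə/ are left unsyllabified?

Under (C)V, the unsyllabifiable consonants are /j/, /ʃ/, /ŋ/ (no codas are permitted; onsets are limited to one consonant).

3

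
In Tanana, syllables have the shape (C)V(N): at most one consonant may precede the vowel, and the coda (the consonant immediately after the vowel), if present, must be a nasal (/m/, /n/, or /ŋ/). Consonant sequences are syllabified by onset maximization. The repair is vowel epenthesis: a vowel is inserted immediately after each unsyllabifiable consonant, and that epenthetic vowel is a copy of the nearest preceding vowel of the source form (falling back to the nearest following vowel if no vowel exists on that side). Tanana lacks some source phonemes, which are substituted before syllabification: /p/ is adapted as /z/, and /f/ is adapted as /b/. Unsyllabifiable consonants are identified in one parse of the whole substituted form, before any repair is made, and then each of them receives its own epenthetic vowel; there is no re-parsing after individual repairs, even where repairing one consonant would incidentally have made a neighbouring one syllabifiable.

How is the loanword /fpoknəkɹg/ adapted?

bozokonəkəɹəgə

Substitution: /f/ → /b/, /p/ → /z/, giving /bzoknəkɹg/.
The consonants /b/, /k/, /k/, /ɹ/, /g/ cannot be parsed into a legal (C)V(N) syllable (only a nasal (/m/, /n/, or /ŋ/) is licensed in coda position; onsets are limited to one consonant).
Inserting the epenthetic vowel yields /b/ → /bo/, /k/ → /ko/, /k/ → /kə/, /ɹ/ → /ɹə/, /g/ → /gə/.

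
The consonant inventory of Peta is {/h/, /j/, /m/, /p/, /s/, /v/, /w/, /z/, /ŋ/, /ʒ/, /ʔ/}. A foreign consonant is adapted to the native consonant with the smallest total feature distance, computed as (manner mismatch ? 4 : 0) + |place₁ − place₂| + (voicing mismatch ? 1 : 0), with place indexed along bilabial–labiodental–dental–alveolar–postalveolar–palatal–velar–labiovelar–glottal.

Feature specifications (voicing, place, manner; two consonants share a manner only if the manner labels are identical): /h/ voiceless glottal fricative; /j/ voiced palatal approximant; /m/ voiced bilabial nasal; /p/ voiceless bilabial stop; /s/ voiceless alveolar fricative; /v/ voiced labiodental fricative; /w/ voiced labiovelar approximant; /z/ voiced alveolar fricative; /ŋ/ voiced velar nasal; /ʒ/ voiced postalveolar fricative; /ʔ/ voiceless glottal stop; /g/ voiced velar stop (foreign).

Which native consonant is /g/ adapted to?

ʔ

/ʔ/ is closest: same manner (stop), place distance 2 (velar→glottal), voicing differs (+1); total 3. Next closest is /ŋ/ at distance 4.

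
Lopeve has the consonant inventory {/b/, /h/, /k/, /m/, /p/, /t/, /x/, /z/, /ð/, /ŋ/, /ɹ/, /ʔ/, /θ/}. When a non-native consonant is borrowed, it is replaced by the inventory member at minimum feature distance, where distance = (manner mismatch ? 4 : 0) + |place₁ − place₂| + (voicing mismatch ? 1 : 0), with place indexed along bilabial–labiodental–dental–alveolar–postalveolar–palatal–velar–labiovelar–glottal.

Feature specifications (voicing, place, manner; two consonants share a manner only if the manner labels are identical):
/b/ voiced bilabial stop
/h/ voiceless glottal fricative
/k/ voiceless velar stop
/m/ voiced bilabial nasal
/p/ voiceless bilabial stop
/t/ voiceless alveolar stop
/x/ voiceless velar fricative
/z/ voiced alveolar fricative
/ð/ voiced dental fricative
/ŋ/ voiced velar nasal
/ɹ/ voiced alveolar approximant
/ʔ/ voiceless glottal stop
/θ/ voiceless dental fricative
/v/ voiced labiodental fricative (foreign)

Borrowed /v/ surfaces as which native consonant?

/ð/ is closest: same manner (fricative), place distance 1 (labiodental→dental), same voicing; total 1. Next closest is /z/ at distance 2.

ð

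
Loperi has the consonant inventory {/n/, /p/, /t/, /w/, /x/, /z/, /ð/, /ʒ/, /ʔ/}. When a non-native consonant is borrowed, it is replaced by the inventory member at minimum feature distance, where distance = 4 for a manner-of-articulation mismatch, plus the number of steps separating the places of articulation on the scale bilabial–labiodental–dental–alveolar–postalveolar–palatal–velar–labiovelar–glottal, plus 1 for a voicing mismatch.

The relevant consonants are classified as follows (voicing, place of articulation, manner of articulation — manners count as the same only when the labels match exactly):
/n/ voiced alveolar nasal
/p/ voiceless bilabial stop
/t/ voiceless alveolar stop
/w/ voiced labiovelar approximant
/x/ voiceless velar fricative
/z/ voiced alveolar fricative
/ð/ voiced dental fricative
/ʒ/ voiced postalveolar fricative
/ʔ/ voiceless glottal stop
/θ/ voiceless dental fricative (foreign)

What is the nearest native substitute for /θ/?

ð

/ð/ is closest: same manner (fricative), place distance 0 (dental→dental), voicing differs (+1); total 1. Next closest is /z/ at distance 2.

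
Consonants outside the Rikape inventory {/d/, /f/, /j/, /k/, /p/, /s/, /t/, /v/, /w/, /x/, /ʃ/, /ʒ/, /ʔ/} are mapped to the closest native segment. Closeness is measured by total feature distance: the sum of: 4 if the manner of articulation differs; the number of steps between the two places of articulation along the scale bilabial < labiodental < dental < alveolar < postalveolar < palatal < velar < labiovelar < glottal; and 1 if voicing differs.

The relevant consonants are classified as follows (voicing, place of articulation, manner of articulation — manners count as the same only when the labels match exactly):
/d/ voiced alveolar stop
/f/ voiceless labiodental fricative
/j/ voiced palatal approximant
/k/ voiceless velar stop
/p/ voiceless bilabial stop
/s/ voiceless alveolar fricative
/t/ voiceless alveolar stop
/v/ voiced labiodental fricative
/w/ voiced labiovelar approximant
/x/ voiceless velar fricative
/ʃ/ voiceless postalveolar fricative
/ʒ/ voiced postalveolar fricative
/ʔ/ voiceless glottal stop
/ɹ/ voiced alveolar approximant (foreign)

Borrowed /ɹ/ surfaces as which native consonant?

j

/j/ is closest: same manner (approximant), place distance 2 (alveolar→palatal), same voicing; total 2. Next closest is /d/ at distance 4.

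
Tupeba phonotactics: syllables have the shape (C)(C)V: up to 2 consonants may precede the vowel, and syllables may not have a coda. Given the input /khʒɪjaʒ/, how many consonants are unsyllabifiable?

2

Under (C)(C)V, the unsyllabifiable consonants are /k/, /ʒ/ (no codas are permitted; onsets may contain at most 2 consonants).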